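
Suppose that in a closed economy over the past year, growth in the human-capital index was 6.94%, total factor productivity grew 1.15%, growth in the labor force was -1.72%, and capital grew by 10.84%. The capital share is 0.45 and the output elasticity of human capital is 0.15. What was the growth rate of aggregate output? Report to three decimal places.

6.381%

Labor's share = 1 − 0.45 − 0.15 = 0.4.
Capital: 0.45 × 10.84 = 4.878 pp.
The human-capital index: 0.15 × 6.94 = 1.041 pp.
The labor force: 0.4 × (-1.72) = -0.688 pp.
Output growth = 1.15 + 5.231 = 6.381%.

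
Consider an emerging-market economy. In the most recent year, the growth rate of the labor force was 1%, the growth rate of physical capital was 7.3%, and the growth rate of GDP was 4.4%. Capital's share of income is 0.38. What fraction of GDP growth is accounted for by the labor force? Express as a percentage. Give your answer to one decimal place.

Labor's share = 1 − 0.38 = 0.62.
The labor force contributed 0.62 × 1 = 0.62 pp.
Share of growth = 0.62 / 4.4 × 100 = 14.091%.

14.1%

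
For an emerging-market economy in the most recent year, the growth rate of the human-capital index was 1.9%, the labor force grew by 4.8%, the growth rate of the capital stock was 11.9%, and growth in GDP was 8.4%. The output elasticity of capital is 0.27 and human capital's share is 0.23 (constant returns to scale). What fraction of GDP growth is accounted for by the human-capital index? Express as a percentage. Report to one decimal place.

The human-capital index contributed 0.23 × 1.9 = 0.437 pp.
Share of growth = 0.437 / 8.4 × 100 = 5.202%.

The human-capital index accounted for 5.2% of growth.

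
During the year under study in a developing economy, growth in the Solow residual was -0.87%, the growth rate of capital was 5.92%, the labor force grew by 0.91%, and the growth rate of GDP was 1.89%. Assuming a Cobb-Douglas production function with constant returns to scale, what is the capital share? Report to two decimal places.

gY = gA + α·gK + (1−α)·gL, so gY − gA − gL = α(gK − gL).
1.89 + 0.87 − 0.91 = α × (5.92 − 0.91).
1.85 = 5.01 α, so α = 0.3693.

0.37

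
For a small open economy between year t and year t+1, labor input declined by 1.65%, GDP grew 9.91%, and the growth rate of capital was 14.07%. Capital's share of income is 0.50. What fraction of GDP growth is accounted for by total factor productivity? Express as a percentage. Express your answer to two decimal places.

Total factor productivity accounted for 37.34% of growth.

Labor's share = 1 − 0.5 = 0.5.
Capital: 0.5 × 14.07 = 7.035 pp.
Labor input: 0.5 × (-1.65) = -0.825 pp.
TFP growth = 9.91 − 6.21 = 3.7%.
TFP share of growth = 3.7 / 9.91 × 100 = 37.336%.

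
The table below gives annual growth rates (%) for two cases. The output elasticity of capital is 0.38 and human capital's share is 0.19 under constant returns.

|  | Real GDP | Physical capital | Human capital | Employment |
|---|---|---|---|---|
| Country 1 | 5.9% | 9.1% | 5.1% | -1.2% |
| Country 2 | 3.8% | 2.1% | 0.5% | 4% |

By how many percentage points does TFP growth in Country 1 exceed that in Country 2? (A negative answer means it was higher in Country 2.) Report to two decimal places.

Labor's share = 1 − 0.38 − 0.19 = 0.43.
Country 1: TFP = 5.9 − 3.458 − 0.969 + 0.516 = 1.989%.
Country 2: TFP = 3.8 − 0.798 − 0.095 − 1.72 = 1.187%.
Difference = 1.989 − (1.187) = 0.802 pp.

0.80 percentage points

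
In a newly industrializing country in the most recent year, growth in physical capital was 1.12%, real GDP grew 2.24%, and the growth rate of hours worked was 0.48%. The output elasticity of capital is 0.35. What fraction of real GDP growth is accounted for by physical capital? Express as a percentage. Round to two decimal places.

Physical capital contributed 0.35 × 1.12 = 0.392 pp.
Share of growth = 0.392 / 2.24 × 100 = 17.5%.

Physical capital accounted for 17.50% of growth.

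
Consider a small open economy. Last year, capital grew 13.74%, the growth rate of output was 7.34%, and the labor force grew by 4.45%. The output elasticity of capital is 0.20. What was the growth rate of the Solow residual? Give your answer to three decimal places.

The Solow residual growth was 1.032%.

Labor's share = 1 − 0.2 = 0.8.
Capital: 0.2 × 13.74 = 2.748 pp.
The labor force: 0.8 × 4.45 = 3.56 pp.
TFP growth = 7.34 − 6.308 = 1.032%.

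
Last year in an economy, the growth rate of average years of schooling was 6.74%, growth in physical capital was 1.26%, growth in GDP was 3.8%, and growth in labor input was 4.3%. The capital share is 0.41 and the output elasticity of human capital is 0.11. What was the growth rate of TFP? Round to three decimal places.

0.478%

Labor's share = 1 − 0.41 − 0.11 = 0.48.
Physical capital: 0.41 × 1.26 = 0.5166 pp.
Average years of schooling: 0.11 × 6.74 = 0.7414 pp.
Labor input: 0.48 × 4.3 = 2.064 pp.
TFP growth = 3.8 − 3.322 = 0.478%.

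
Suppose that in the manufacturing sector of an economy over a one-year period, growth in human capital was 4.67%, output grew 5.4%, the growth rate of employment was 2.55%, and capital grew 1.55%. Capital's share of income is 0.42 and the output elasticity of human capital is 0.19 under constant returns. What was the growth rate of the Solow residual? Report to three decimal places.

2.867%

Labor's share = 1 − 0.42 − 0.19 = 0.39.
Capital: 0.42 × 1.55 = 0.651 pp.
Human capital: 0.19 × 4.67 = 0.8873 pp.
Employment: 0.39 × 2.55 = 0.9945 pp.
TFP growth = 5.4 − 2.5328 = 2.8672%.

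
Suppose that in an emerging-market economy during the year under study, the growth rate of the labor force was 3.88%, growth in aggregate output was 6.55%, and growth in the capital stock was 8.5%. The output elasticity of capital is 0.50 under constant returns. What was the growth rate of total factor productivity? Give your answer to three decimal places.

0.360%

Labor's share = 1 − 0.5 = 0.5.
The capital stock: 0.5 × 8.5 = 4.25 pp.
The labor force: 0.5 × 3.88 = 1.94 pp.
TFP growth = 6.55 − 6.19 = 0.36%.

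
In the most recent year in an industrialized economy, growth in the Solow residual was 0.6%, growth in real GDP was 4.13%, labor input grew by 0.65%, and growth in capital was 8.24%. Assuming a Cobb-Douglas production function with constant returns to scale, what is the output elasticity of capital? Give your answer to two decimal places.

The output elasticity of capital is 0.38.

gY = gA + α·gK + (1−α)·gL, so gY − gA − gL = α(gK − gL).
4.13 − 0.6 − 0.65 = α × (8.24 − 0.65).
2.88 = 7.59 α, so α = 0.3794.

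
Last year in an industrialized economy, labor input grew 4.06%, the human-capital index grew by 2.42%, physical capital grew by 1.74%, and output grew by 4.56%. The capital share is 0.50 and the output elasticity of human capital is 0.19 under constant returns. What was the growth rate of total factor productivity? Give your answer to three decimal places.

Labor's share = 1 − 0.5 − 0.19 = 0.31.
Physical capital: 0.5 × 1.74 = 0.87 pp.
The human-capital index: 0.19 × 2.42 = 0.4598 pp.
Labor input: 0.31 × 4.06 = 1.2586 pp.
TFP growth = 4.56 − 2.5884 = 1.9716%.

1.972%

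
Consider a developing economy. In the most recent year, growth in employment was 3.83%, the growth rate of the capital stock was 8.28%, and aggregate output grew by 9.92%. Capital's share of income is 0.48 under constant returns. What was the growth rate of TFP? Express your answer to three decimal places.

Labor's share = 1 − 0.48 = 0.52.
The capital stock: 0.48 × 8.28 = 3.9744 pp.
Employment: 0.52 × 3.83 = 1.9916 pp.
TFP growth = 9.92 − 5.966 = 3.954%.

3.954%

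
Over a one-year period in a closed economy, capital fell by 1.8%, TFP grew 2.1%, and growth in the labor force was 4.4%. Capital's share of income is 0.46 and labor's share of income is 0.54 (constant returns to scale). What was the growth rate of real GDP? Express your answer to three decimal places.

Real GDP grew 3.648%.

Labor's share = 1 − 0.46 = 0.54.
Capital: 0.46 × (-1.8) = -0.828 pp.
The labor force: 0.54 × 4.4 = 2.376 pp.
Output growth = 2.1 + 1.548 = 3.648%.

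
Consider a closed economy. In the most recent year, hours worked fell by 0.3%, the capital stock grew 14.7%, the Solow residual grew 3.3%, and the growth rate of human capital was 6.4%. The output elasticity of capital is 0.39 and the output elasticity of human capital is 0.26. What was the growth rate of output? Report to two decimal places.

Labor's share = 1 − 0.39 − 0.26 = 0.35.
The capital stock: 0.39 × 14.7 = 5.733 pp.
Human capital: 0.26 × 6.4 = 1.664 pp.
Hours worked: 0.35 × (-0.3) = -0.105 pp.
Output growth = 3.3 + 7.292 = 10.592%.

10.59%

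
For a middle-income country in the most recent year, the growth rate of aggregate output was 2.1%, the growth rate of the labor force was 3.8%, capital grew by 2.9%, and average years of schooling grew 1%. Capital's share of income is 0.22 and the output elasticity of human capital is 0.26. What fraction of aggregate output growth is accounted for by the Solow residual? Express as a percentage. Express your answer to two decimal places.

Labor's share = 1 − 0.22 − 0.26 = 0.52.
Capital: 0.22 × 2.9 = 0.638 pp.
Average years of schooling: 0.26 × 1 = 0.26 pp.
The labor force: 0.52 × 3.8 = 1.976 pp.
TFP growth = 2.1 − 2.874 = -0.774%.
TFP share of growth = -0.774 / 2.1 × 100 = -36.8571%.

-36.86%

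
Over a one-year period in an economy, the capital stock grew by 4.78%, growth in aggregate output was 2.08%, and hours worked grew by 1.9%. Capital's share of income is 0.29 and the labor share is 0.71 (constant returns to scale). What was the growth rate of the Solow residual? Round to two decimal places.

-0.66%

Labor's share = 1 − 0.29 = 0.71.
The capital stock: 0.29 × 4.78 = 1.3862 pp.
Hours worked: 0.71 × 1.9 = 1.349 pp.
TFP growth = 2.08 − 2.7352 = -0.6552%.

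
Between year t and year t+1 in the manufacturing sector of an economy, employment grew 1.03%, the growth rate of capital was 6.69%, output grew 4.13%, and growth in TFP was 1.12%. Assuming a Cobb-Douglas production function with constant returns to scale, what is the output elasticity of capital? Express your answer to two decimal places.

α = 0.35

gY = gA + α·gK + (1−α)·gL, so gY − gA − gL = α(gK − gL).
4.13 − 1.12 − 1.03 = α × (6.69 − 1.03).
1.98 = 5.66 α, so α = 0.3498.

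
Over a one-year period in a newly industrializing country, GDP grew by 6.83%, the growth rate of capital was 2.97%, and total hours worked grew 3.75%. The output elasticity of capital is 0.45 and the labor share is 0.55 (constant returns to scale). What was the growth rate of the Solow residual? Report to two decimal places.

Labor's share = 1 − 0.45 = 0.55.
Capital: 0.45 × 2.97 = 1.3365 pp.
Total hours worked: 0.55 × 3.75 = 2.0625 pp.
TFP growth = 6.83 − 3.399 = 3.431%.

3.43%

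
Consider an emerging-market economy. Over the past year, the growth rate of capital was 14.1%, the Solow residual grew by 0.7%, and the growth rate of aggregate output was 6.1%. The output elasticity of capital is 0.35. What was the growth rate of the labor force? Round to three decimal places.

Labor's share = 1 − 0.35 = 0.65.
gY = gA + 0.35×14.1 + 0.65×g.
0.65×g = 6.1 − 0.7 − 4.935 = 0.465.
g = 0.465 / 0.65 = 0.71538%.

0.715%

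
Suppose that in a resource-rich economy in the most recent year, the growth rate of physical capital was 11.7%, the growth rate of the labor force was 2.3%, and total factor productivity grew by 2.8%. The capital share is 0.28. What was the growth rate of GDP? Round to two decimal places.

Labor's share = 1 − 0.28 = 0.72.
Physical capital: 0.28 × 11.7 = 3.276 pp.
The labor force: 0.72 × 2.3 = 1.656 pp.
Output growth = 2.8 + 4.932 = 7.732%.

7.73%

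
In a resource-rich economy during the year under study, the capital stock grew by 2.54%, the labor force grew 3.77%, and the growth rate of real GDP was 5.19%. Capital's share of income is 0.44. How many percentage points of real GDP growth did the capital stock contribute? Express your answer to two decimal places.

1.12 percentage points

Contribution = share × growth = 0.44 × 2.54 = 1.1176 pp.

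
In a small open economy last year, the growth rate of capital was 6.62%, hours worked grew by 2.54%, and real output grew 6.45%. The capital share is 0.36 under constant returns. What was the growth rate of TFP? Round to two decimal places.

Labor's share = 1 − 0.36 = 0.64.
Capital: 0.36 × 6.62 = 2.3832 pp.
Hours worked: 0.64 × 2.54 = 1.6256 pp.
TFP growth = 6.45 − 4.0088 = 2.4412%.

2.44%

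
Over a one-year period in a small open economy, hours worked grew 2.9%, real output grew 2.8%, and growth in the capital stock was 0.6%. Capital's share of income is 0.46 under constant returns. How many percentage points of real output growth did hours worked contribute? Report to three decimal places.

Labor's share = 1 − 0.46 = 0.54.
Contribution = share × growth = 0.54 × 2.9 = 1.566 pp.

1.566 pp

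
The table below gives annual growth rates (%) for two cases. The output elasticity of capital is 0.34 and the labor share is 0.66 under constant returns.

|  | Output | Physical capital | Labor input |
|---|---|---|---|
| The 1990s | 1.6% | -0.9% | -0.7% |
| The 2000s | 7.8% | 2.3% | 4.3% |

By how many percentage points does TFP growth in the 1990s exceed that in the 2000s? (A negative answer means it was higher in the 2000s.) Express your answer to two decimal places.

Labor's share = 1 − 0.34 = 0.66.
The 1990s: TFP = 1.6 + 0.306 + 0.462 = 2.368%.
The 2000s: TFP = 7.8 − 0.782 − 2.838 = 4.18%.
Difference = 2.368 − (4.18) = -1.812 pp.

-1.81 percentage points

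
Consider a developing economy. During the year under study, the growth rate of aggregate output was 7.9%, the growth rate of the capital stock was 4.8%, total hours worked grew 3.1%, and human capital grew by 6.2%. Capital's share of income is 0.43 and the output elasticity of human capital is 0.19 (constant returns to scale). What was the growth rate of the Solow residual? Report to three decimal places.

3.480%

Labor's share = 1 − 0.43 − 0.19 = 0.38.
The capital stock: 0.43 × 4.8 = 2.064 pp.
Human capital: 0.19 × 6.2 = 1.178 pp.
Total hours worked: 0.38 × 3.1 = 1.178 pp.
TFP growth = 7.9 − 4.42 = 3.48%.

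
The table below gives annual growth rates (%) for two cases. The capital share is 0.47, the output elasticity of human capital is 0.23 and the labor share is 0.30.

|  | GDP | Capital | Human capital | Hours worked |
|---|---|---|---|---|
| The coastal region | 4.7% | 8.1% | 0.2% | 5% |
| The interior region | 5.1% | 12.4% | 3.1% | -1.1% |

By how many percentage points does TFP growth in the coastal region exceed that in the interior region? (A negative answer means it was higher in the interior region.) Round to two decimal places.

0.46 percentage points

Labor's share = 1 − 0.47 − 0.23 = 0.3.
The coastal region: TFP = 4.7 − 3.807 − 0.046 − 1.5 = -0.653%.
The interior region: TFP = 5.1 − 5.828 − 0.713 + 0.33 = -1.111%.
Difference = -0.653 − (-1.111) = 0.458 pp.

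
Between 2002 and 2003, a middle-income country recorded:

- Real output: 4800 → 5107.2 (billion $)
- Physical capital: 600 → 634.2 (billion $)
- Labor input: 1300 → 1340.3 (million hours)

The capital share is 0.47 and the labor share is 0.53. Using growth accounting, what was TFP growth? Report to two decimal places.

Real output growth = (5107.2 − 4800) / 4800 = 6.4%.
Physical capital growth = (634.2 − 600) / 600 = 5.7%.
Labor input growth = (1340.3 − 1300) / 1300 = 3.1%.
Labor's share = 1 − 0.47 = 0.53.
Physical capital: 0.47 × 5.7 = 2.679 pp.
Labor input: 0.53 × 3.1 = 1.643 pp.
TFP growth = 6.4 − 4.322 = 2.078%.

TFP growth was 2.08%.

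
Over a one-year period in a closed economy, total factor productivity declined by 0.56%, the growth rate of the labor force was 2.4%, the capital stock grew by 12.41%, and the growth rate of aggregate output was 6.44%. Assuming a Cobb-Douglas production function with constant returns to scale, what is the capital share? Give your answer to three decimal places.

gY = gA + α·gK + (1−α)·gL, so gY − gA − gL = α(gK − gL).
6.44 + 0.56 − 2.4 = α × (12.41 − 2.4).
4.6 = 10.01 α, so α = 0.45954.

0.460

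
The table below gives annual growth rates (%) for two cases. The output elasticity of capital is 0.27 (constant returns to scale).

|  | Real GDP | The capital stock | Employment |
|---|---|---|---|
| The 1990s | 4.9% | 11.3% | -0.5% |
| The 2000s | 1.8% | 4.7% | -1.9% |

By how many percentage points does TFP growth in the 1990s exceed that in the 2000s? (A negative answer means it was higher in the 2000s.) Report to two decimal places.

Labor's share = 1 − 0.27 = 0.73.
The 1990s: TFP = 4.9 − 3.051 + 0.365 = 2.214%.
The 2000s: TFP = 1.8 − 1.269 + 1.387 = 1.918%.
Difference = 2.214 − (1.918) = 0.296 pp.

0.30 percentage points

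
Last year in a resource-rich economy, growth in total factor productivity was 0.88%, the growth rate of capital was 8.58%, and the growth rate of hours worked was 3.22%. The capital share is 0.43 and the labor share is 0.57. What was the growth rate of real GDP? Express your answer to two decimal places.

Real GDP growth was 6.40%.

Labor's share = 1 − 0.43 = 0.57.
Capital: 0.43 × 8.58 = 3.6894 pp.
Hours worked: 0.57 × 3.22 = 1.8354 pp.
Output growth = 0.88 + 5.5248 = 6.4048%.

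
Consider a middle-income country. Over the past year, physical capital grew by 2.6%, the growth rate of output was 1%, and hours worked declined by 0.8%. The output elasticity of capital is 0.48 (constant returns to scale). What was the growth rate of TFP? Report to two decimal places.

Labor's share = 1 − 0.48 = 0.52.
Physical capital: 0.48 × 2.6 = 1.248 pp.
Hours worked: 0.52 × (-0.8) = -0.416 pp.
TFP growth = 1 − 0.832 = 0.168%.

TFP grew 0.17%.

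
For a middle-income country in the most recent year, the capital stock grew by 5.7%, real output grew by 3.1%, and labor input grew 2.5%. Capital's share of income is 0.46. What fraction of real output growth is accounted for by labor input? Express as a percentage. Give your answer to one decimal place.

Labor's share = 1 − 0.46 = 0.54.
Labor input contributed 0.54 × 2.5 = 1.35 pp.
Share of growth = 1.35 / 3.1 × 100 = 43.548%.

Labor input accounted for 43.5% of growth.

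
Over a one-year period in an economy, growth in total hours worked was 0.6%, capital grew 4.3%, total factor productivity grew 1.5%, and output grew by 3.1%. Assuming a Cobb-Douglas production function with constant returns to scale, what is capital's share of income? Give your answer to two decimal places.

α = 0.27

gY = gA + α·gK + (1−α)·gL, so gY − gA − gL = α(gK − gL).
3.1 − 1.5 − 0.6 = α × (4.3 − 0.6).
1 = 3.7 α, so α = 0.2703.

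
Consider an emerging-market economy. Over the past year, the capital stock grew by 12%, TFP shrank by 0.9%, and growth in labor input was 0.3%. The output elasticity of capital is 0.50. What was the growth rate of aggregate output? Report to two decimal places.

Labor's share = 1 − 0.5 = 0.5.
The capital stock: 0.5 × 12 = 6 pp.
Labor input: 0.5 × 0.3 = 0.15 pp.
Output growth = -0.9 + 6.15 = 5.25%.

5.25%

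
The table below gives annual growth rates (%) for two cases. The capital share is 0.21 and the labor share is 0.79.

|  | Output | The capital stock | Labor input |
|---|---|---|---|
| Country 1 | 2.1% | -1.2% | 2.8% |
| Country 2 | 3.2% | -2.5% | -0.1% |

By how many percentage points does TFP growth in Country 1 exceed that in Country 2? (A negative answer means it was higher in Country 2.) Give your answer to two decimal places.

Labor's share = 1 − 0.21 = 0.79.
Country 1: TFP = 2.1 + 0.252 − 2.212 = 0.14%.
Country 2: TFP = 3.2 + 0.525 + 0.079 = 3.804%.
Difference = 0.14 − (3.804) = -3.664 pp.

-3.66 percentage points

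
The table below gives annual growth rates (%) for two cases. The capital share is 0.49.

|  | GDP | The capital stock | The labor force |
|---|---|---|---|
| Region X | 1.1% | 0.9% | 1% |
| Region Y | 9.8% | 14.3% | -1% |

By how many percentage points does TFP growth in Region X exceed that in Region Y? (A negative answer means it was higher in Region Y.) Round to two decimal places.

Labor's share = 1 − 0.49 = 0.51.
Region X: TFP = 1.1 − 0.441 − 0.51 = 0.149%.
Region Y: TFP = 9.8 − 7.007 + 0.51 = 3.303%.
Difference = 0.149 − (3.303) = -3.154 pp.

-3.15 percentage points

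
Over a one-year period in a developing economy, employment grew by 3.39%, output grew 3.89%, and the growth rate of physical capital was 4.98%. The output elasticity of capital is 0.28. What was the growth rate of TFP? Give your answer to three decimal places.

Labor's share = 1 − 0.28 = 0.72.
Physical capital: 0.28 × 4.98 = 1.3944 pp.
Employment: 0.72 × 3.39 = 2.4408 pp.
TFP growth = 3.89 − 3.8352 = 0.0548%.

TFP growth was 0.055%.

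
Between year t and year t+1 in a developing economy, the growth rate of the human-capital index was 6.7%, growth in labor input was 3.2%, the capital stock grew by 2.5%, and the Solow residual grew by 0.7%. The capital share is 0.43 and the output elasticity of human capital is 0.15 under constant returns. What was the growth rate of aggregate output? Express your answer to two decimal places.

4.12%

Labor's share = 1 − 0.43 − 0.15 = 0.42.
The capital stock: 0.43 × 2.5 = 1.075 pp.
The human-capital index: 0.15 × 6.7 = 1.005 pp.
Labor input: 0.42 × 3.2 = 1.344 pp.
Output growth = 0.7 + 3.424 = 4.124%.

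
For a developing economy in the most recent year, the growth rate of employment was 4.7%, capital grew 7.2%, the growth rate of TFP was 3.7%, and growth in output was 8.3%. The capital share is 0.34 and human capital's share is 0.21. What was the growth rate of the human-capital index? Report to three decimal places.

The human-capital index growth was 0.176%.

Labor's share = 1 − 0.34 − 0.21 = 0.45.
gY = gA + 0.34×7.2 + 0.45×4.7 + 0.21×g.
0.21×g = 8.3 − 3.7 − 4.563 = 0.037.
g = 0.037 / 0.21 = 0.17619%.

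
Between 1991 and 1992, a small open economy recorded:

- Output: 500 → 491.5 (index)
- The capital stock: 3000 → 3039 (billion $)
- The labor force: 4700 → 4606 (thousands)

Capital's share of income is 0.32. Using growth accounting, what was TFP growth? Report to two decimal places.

Output growth = (491.5 − 500) / 500 = -1.7%.
The capital stock growth = (3039 − 3000) / 3000 = 1.3%.
The labor force growth = (4606 − 4700) / 4700 = -2%.
Labor's share = 1 − 0.32 = 0.68.
The capital stock: 0.32 × 1.3 = 0.416 pp.
The labor force: 0.68 × (-2) = -1.36 pp.
TFP growth = -1.7 + 0.944 = -0.756%.

-0.76%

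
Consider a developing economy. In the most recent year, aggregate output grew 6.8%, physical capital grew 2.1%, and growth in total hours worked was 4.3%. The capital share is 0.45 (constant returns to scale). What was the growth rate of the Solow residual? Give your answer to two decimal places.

The Solow residual growth was 3.49%.

Labor's share = 1 − 0.45 = 0.55.
Physical capital: 0.45 × 2.1 = 0.945 pp.
Total hours worked: 0.55 × 4.3 = 2.365 pp.
TFP growth = 6.8 − 3.31 = 3.49%.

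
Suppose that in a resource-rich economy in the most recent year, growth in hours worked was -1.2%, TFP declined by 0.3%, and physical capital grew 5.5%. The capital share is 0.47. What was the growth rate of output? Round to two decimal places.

Labor's share = 1 − 0.47 = 0.53.
Physical capital: 0.47 × 5.5 = 2.585 pp.
Hours worked: 0.53 × (-1.2) = -0.636 pp.
Output growth = -0.3 + 1.949 = 1.649%.

Output growth was 1.65%.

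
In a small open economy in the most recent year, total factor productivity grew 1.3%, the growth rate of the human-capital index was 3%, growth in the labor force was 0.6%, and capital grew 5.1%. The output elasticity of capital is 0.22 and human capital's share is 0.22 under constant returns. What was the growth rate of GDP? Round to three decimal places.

GDP growth was 3.418%.

Labor's share = 1 − 0.22 − 0.22 = 0.56.
Capital: 0.22 × 5.1 = 1.122 pp.
The human-capital index: 0.22 × 3 = 0.66 pp.
The labor force: 0.56 × 0.6 = 0.336 pp.
Output growth = 1.3 + 2.118 = 3.418%.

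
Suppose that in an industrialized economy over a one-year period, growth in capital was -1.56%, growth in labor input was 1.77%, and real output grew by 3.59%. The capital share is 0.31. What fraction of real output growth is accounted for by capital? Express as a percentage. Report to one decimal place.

Capital contributed 0.31 × (-1.56) = -0.4836 pp.
Share of growth = -0.4836 / 3.59 × 100 = -13.471%.

-13.5%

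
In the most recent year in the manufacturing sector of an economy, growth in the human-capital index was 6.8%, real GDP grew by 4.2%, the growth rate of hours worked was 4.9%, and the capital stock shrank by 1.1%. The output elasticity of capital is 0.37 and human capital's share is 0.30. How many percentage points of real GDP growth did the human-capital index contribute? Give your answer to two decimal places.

2.04 percentage points

Contribution = share × growth = 0.3 × 6.8 = 2.04 pp.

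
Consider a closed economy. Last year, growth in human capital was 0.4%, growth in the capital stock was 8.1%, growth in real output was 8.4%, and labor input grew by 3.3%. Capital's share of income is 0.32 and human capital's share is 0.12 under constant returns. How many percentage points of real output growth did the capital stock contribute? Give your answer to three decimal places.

Contribution = share × growth = 0.32 × 8.1 = 2.592 pp.

2.592 pp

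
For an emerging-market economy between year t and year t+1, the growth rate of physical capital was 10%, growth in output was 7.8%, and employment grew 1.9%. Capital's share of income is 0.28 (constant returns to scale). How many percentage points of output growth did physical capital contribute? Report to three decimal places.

Contribution = share × growth = 0.28 × 10 = 2.8 pp.

2.800 pp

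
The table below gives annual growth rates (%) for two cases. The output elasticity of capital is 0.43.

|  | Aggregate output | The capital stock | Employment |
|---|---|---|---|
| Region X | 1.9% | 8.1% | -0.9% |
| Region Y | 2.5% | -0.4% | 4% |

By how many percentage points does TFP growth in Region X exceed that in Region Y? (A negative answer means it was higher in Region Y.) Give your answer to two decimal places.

-1.46 percentage points

Labor's share = 1 − 0.43 = 0.57.
Region X: TFP = 1.9 − 3.483 + 0.513 = -1.07%.
Region Y: TFP = 2.5 + 0.172 − 2.28 = 0.392%.
Difference = -1.07 − (0.392) = -1.462 pp.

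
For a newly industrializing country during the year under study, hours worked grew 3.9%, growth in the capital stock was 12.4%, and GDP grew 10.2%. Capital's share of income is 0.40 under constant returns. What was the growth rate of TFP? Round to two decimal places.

Labor's share = 1 − 0.4 = 0.6.
The capital stock: 0.4 × 12.4 = 4.96 pp.
Hours worked: 0.6 × 3.9 = 2.34 pp.
TFP growth = 10.2 − 7.3 = 2.9%.

TFP grew 2.90%.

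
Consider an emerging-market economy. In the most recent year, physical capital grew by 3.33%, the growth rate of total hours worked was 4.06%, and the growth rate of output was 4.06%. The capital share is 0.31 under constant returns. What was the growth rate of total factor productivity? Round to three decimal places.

0.226%

Labor's share = 1 − 0.31 = 0.69.
Physical capital: 0.31 × 3.33 = 1.0323 pp.
Total hours worked: 0.69 × 4.06 = 2.8014 pp.
TFP growth = 4.06 − 3.8337 = 0.2263%.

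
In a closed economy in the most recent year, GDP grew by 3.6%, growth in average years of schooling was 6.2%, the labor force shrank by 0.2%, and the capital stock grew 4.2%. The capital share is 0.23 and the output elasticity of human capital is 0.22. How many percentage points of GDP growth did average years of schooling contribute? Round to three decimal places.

1.364

Contribution = share × growth = 0.22 × 6.2 = 1.364 pp.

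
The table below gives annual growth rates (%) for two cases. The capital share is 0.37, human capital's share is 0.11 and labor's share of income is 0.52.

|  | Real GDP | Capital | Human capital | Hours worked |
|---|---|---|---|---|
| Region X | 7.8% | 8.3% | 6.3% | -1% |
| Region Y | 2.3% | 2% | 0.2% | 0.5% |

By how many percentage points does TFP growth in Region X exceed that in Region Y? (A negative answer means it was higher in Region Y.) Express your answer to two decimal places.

Labor's share = 1 − 0.37 − 0.11 = 0.52.
Region X: TFP = 7.8 − 3.071 − 0.693 + 0.52 = 4.556%.
Region Y: TFP = 2.3 − 0.74 − 0.022 − 0.26 = 1.278%.
Difference = 4.556 − (1.278) = 3.278 pp.

3.28 percentage points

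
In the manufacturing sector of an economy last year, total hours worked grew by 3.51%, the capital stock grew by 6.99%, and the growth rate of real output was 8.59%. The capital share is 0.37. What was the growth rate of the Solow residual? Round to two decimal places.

Labor's share = 1 − 0.37 = 0.63.
The capital stock: 0.37 × 6.99 = 2.5863 pp.
Total hours worked: 0.63 × 3.51 = 2.2113 pp.
TFP growth = 8.59 − 4.7976 = 3.7924%.

3.79%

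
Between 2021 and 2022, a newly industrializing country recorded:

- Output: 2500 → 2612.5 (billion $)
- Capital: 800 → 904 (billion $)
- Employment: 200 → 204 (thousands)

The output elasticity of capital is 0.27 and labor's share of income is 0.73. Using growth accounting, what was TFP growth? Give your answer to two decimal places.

-0.47%

Output growth = (2612.5 − 2500) / 2500 = 4.5%.
Capital growth = (904 − 800) / 800 = 13%.
Employment growth = (204 − 200) / 200 = 2%.
Labor's share = 1 − 0.27 = 0.73.
Capital: 0.27 × 13 = 3.51 pp.
Employment: 0.73 × 2 = 1.46 pp.
TFP growth = 4.5 − 4.97 = -0.47%.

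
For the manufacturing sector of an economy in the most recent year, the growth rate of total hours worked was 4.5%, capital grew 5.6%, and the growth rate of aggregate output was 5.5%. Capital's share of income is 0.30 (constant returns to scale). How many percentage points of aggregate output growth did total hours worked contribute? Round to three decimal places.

Labor's share = 1 − 0.3 = 0.7.
Contribution = share × growth = 0.7 × 4.5 = 3.15 pp.

3.150 percentage points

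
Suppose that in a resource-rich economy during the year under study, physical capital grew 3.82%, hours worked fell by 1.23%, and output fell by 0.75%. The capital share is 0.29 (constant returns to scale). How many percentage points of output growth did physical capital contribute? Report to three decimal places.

1.108 pp

Contribution = share × growth = 0.29 × 3.82 = 1.1078 pp.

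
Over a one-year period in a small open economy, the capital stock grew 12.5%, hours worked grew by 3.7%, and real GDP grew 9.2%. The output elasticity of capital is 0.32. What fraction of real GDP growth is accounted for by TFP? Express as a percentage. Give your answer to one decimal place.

Labor's share = 1 − 0.32 = 0.68.
The capital stock: 0.32 × 12.5 = 4 pp.
Hours worked: 0.68 × 3.7 = 2.516 pp.
TFP growth = 9.2 − 6.516 = 2.684%.
TFP share of growth = 2.684 / 9.2 × 100 = 29.174%.

TFP accounted for 29.2% of growth.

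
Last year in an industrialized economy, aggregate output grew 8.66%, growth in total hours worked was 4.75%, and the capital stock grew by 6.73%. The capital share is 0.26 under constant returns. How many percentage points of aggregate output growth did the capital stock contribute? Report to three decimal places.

1.750

Contribution = share × growth = 0.26 × 6.73 = 1.7498 pp.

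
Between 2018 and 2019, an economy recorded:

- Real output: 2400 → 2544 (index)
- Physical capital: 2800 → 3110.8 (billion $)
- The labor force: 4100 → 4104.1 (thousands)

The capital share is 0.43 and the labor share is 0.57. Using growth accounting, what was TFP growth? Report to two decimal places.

Real output growth = (2544 − 2400) / 2400 = 6%.
Physical capital growth = (3110.8 − 2800) / 2800 = 11.1%.
The labor force growth = (4104.1 − 4100) / 4100 = 0.1%.
Labor's share = 1 − 0.43 = 0.57.
Physical capital: 0.43 × 11.1 = 4.773 pp.
The labor force: 0.57 × 0.1 = 0.057 pp.
TFP growth = 6 − 4.83 = 1.17%.

1.17%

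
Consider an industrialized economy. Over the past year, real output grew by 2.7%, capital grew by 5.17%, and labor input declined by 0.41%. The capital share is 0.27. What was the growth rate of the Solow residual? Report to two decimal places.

Labor's share = 1 − 0.27 = 0.73.
Capital: 0.27 × 5.17 = 1.3959 pp.
Labor input: 0.73 × (-0.41) = -0.2993 pp.
TFP growth = 2.7 − 1.0966 = 1.6034%.

The Solow residual grew 1.60%.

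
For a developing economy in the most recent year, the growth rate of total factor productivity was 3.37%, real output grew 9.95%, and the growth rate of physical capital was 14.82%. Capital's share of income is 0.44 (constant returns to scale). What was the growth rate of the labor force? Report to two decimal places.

0.11%

Labor's share = 1 − 0.44 = 0.56.
gY = gA + 0.44×14.82 + 0.56×g.
0.56×g = 9.95 − 3.37 − 6.5208 = 0.0592.
g = 0.0592 / 0.56 = 0.1057%.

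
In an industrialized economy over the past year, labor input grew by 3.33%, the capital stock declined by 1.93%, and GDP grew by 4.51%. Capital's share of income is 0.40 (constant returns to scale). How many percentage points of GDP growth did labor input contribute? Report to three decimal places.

1.998 percentage points

Labor's share = 1 − 0.4 = 0.6.
Contribution = share × growth = 0.6 × 3.33 = 1.998 pp.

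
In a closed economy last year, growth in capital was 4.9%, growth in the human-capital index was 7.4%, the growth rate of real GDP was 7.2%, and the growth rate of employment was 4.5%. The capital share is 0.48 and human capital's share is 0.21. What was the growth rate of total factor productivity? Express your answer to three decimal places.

1.899%

Labor's share = 1 − 0.48 − 0.21 = 0.31.
Capital: 0.48 × 4.9 = 2.352 pp.
The human-capital index: 0.21 × 7.4 = 1.554 pp.
Employment: 0.31 × 4.5 = 1.395 pp.
TFP growth = 7.2 − 5.301 = 1.899%.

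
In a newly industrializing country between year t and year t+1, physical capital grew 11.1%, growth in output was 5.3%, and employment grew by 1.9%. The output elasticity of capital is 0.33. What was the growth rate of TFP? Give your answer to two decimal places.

Labor's share = 1 − 0.33 = 0.67.
Physical capital: 0.33 × 11.1 = 3.663 pp.
Employment: 0.67 × 1.9 = 1.273 pp.
TFP growth = 5.3 − 4.936 = 0.364%.

0.36%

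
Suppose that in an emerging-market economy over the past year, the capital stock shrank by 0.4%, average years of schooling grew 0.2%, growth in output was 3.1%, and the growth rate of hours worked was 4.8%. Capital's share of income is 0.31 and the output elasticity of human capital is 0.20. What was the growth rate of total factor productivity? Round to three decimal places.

Total factor productivity grew 0.832%.

Labor's share = 1 − 0.31 − 0.2 = 0.49.
The capital stock: 0.31 × (-0.4) = -0.124 pp.
Average years of schooling: 0.2 × 0.2 = 0.04 pp.
Hours worked: 0.49 × 4.8 = 2.352 pp.
TFP growth = 3.1 − 2.268 = 0.832%.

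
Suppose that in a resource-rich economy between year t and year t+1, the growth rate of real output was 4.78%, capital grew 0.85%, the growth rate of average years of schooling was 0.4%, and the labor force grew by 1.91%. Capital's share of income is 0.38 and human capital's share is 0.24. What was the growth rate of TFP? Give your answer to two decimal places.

Labor's share = 1 − 0.38 − 0.24 = 0.38.
Capital: 0.38 × 0.85 = 0.323 pp.
Average years of schooling: 0.24 × 0.4 = 0.096 pp.
The labor force: 0.38 × 1.91 = 0.7258 pp.
TFP growth = 4.78 − 1.1448 = 3.6352%.

TFP growth was 3.64%.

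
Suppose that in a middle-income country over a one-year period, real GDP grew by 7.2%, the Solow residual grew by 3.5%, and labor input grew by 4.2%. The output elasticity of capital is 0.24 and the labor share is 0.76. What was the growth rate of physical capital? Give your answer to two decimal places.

Physical capital growth was 2.12%.

Labor's share = 1 − 0.24 = 0.76.
gY = gA + 0.76×4.2 + 0.24×g.
0.24×g = 7.2 − 3.5 − 3.192 = 0.508.
g = 0.508 / 0.24 = 2.1167%.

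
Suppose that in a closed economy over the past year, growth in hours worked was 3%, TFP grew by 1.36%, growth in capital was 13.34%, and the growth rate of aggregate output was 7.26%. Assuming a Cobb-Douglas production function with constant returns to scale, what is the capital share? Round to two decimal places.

gY = gA + α·gK + (1−α)·gL, so gY − gA − gL = α(gK − gL).
7.26 − 1.36 − 3 = α × (13.34 − 3).
2.9 = 10.34 α, so α = 0.2805.

0.28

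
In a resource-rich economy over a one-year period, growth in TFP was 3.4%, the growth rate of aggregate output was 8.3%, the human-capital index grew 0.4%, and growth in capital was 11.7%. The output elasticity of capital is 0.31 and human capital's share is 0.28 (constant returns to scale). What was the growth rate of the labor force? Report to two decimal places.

2.83%

Labor's share = 1 − 0.31 − 0.28 = 0.41.
gY = gA + 0.31×11.7 + 0.28×0.4 + 0.41×g.
0.41×g = 8.3 − 3.4 − 3.739 = 1.161.
g = 1.161 / 0.41 = 2.8317%.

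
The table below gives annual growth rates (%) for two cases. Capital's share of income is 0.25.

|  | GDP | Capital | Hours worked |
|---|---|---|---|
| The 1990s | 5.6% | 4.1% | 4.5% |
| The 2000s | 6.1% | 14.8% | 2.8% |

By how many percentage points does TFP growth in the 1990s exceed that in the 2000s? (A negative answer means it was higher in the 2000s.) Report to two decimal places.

0.90 percentage points

Labor's share = 1 − 0.25 = 0.75.
The 1990s: TFP = 5.6 − 1.025 − 3.375 = 1.2%.
The 2000s: TFP = 6.1 − 3.7 − 2.1 = 0.3%.
Difference = 1.2 − (0.3) = 0.9 pp.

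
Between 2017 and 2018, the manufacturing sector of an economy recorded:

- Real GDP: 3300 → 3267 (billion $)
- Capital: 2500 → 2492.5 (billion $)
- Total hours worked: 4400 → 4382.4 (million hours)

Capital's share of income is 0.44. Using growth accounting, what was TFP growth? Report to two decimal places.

Real GDP growth = (3267 − 3300) / 3300 = -1%.
Capital growth = (2492.5 − 2500) / 2500 = -0.3%.
Total hours worked growth = (4382.4 − 4400) / 4400 = -0.4%.
Labor's share = 1 − 0.44 = 0.56.
Capital: 0.44 × (-0.3) = -0.132 pp.
Total hours worked: 0.56 × (-0.4) = -0.224 pp.
TFP growth = -1 + 0.356 = -0.644%.

-0.64%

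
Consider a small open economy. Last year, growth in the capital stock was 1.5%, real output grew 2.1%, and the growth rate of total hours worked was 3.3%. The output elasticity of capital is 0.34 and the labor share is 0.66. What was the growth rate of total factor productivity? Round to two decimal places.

-0.59%

Labor's share = 1 − 0.34 = 0.66.
The capital stock: 0.34 × 1.5 = 0.51 pp.
Total hours worked: 0.66 × 3.3 = 2.178 pp.
TFP growth = 2.1 − 2.688 = -0.588%.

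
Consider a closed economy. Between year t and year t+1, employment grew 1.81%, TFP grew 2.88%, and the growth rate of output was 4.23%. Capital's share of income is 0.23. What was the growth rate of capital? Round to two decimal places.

-0.19%

Labor's share = 1 − 0.23 = 0.77.
gY = gA + 0.77×1.81 + 0.23×g.
0.23×g = 4.23 − 2.88 − 1.3937 = -0.0437.
g = -0.0437 / 0.23 = -0.19%.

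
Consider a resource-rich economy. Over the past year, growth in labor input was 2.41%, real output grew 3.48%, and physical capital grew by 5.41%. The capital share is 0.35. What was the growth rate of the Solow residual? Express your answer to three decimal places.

Labor's share = 1 − 0.35 = 0.65.
Physical capital: 0.35 × 5.41 = 1.8935 pp.
Labor input: 0.65 × 2.41 = 1.5665 pp.
TFP growth = 3.48 − 3.46 = 0.02%.

The Solow residual growth was 0.020%.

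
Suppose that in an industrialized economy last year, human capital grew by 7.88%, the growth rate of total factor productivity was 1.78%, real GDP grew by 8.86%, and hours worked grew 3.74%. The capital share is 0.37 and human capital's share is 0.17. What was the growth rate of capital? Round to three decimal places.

Labor's share = 1 − 0.37 − 0.17 = 0.46.
gY = gA + 0.17×7.88 + 0.46×3.74 + 0.37×g.
0.37×g = 8.86 − 1.78 − 3.06 = 4.02.
g = 4.02 / 0.37 = 10.86486%.

Capital grew 10.865%.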